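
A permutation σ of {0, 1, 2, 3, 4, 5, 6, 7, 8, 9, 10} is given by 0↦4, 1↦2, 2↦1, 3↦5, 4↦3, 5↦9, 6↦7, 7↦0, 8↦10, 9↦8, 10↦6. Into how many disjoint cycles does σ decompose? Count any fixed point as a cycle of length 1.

2

Cycle decomposition: (0 4 3 5 9 8 10 6 7) (1 2).
2 cycles.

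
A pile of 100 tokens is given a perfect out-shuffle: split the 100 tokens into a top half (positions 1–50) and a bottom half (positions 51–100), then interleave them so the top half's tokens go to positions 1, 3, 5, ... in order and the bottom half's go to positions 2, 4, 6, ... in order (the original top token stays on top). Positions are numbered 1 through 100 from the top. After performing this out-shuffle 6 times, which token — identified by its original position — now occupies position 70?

Work backwards from position 70, undoing one out-shuffle at a time:
70 ← 85 ← 43 ← 22 ← 61 ← 31 ← 16
So the token now at position 70 started at position 16.

16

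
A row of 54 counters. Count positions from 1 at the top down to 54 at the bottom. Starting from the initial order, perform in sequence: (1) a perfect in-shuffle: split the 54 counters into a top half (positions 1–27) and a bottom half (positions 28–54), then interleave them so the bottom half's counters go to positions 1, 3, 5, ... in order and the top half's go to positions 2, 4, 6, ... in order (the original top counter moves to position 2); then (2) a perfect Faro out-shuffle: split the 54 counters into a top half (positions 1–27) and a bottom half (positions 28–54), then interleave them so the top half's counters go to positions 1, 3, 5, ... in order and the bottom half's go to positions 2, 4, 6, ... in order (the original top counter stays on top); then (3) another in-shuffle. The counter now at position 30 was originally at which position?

4

Undo the operations in reverse order, starting from position 30:
  undo op 3 (in-shuffle, from top half): 30 ← 15
  undo op 2 (out-shuffle, from top half): 15 ← 8
  undo op 1 (in-shuffle, from top half): 8 ← 4
So the counter at position 30 came from original position 4.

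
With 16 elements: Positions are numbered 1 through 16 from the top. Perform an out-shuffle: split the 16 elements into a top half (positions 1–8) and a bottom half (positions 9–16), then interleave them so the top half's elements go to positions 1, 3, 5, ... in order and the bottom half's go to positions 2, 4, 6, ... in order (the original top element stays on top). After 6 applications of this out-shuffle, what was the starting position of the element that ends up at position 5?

Work backwards from position 5, undoing one out-shuffle at a time:
5 ← 3 ← 2 ← 9 ← 5 ← 3 ← 2
So the element now at position 5 started at position 2.

2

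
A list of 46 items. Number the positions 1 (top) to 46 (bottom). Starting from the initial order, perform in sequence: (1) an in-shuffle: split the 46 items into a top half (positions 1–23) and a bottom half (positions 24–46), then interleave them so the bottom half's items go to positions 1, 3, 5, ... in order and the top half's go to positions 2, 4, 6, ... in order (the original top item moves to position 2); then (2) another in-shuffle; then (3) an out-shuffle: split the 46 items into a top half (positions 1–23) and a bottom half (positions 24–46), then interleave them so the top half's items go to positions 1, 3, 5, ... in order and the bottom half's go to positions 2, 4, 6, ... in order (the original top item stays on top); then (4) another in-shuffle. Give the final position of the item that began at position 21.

9

Track the item from position 21 forward through each operation:
  after op 1 (in-shuffle): 21 → 42
  after op 2 (in-shuffle): 42 → 37
  after op 3 (out-shuffle): 37 → 28
  after op 4 (in-shuffle): 28 → 9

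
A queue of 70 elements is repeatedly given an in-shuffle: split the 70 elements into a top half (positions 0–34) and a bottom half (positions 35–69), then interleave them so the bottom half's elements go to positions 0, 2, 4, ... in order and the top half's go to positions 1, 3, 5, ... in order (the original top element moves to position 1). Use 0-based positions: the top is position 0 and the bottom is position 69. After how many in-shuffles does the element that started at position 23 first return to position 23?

Follow position 23 under repeated in-shuffles:
23 → 47 → 24 → 49 → 28 → 57 → 44 → 18 → ... → 23 (length 35)
It first returns after 35 in-shuffles.

35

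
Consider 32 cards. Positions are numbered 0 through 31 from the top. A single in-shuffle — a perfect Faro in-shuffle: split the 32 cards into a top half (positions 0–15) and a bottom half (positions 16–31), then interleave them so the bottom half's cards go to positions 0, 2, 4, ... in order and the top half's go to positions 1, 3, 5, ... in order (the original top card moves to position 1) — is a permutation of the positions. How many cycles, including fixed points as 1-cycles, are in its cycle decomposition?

4

Trace each unvisited position around until it returns:
(0 1 3 7 15 31 30 28 24 16) (2 5 11 23 14 29 26 20 8 17) (4 9 19 6 13 27 22 12 25 18) (10 21)
4 cycles in total.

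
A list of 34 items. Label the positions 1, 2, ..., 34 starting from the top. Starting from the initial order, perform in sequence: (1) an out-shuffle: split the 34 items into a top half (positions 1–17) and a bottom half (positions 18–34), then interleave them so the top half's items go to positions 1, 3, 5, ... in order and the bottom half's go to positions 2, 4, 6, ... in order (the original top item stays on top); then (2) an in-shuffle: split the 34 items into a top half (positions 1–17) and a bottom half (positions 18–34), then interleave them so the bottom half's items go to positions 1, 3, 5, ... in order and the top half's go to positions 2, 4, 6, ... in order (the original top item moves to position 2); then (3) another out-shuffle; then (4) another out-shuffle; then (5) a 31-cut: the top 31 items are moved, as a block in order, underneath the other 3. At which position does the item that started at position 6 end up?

22

Track the item from position 6 forward through each operation:
  after op 1 (out-shuffle): 6 → 11
  after op 2 (in-shuffle): 11 → 22
  after op 3 (out-shuffle): 22 → 10
  after op 4 (out-shuffle): 10 → 19
  after op 5 (cut 31): 19 → 22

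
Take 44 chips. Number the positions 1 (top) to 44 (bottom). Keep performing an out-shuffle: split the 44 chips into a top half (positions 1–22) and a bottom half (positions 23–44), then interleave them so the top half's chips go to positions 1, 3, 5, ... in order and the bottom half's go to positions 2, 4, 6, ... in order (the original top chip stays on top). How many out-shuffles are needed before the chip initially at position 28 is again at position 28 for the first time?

Follow position 28 under repeated out-shuffles:
28 → 12 → 23 → 2 → 3 → 5 → 9 → 17 → 33 → 22 → 43 → 42 → 40 → 36 → 28
It first returns after 14 out-shuffles.

14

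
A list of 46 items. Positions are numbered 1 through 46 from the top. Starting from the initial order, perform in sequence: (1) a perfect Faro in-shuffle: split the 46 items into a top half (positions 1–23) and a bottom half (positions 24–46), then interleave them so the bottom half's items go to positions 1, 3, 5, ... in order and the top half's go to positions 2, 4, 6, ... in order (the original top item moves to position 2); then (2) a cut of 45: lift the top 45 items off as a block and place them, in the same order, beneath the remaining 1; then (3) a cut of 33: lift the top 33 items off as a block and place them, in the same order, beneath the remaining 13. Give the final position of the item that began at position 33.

Track the item from position 33 forward through each operation:
  after op 1 (in-shuffle): 33 → 19
  after op 2 (cut 45): 19 → 20
  after op 3 (cut 33): 20 → 33

33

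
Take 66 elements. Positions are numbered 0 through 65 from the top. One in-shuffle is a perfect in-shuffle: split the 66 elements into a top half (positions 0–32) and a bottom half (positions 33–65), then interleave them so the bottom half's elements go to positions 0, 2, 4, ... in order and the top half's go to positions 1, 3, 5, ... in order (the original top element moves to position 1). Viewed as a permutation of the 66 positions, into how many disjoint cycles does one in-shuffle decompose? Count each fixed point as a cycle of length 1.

1

Trace each unvisited position around until it returns:
(0 1 3 7 15 31 ... len 66)
1 cycle in total.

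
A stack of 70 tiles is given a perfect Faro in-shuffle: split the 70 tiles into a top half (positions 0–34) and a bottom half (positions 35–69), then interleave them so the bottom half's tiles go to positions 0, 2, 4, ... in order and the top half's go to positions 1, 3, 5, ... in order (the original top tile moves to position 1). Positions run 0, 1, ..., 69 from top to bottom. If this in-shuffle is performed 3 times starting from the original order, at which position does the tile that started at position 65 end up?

Track the tile's position through each in-shuffle:
65 → 60 → 50 → 30

30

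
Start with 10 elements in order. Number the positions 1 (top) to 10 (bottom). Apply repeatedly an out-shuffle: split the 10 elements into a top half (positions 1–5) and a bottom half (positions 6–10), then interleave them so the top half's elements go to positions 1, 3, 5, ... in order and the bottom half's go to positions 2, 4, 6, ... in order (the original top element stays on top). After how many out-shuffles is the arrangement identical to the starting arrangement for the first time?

6

The out-shuffle permutes the 10 positions with cycle lengths [1, 1, 2, 6].
Every element is home exactly when every cycle has completed a whole number of laps, i.e. after lcm(1, 2, 6) = 6 out-shuffles.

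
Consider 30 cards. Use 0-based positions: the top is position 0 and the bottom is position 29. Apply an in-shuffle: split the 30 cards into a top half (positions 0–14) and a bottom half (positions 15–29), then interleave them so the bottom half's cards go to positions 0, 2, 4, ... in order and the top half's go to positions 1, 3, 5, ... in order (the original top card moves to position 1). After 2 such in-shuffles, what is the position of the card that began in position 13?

Track the card's position through each in-shuffle:
13 → 27 → 24

24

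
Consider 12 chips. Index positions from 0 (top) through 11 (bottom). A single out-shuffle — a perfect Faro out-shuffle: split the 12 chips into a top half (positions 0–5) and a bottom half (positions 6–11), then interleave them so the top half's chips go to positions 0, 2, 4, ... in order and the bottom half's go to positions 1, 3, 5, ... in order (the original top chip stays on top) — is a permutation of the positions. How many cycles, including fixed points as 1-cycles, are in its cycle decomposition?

3

Trace each unvisited position around until it returns:
(0) (1 2 4 8 5 10 9 7 3 6) (11)
3 cycles in total.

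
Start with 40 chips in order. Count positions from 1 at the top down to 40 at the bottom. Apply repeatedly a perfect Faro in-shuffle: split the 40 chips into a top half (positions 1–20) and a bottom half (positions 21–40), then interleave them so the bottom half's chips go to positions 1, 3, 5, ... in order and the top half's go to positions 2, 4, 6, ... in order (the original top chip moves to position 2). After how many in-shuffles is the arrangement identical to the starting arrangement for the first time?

The in-shuffle permutes the 40 positions with cycle lengths [20, 20].
Every chip is home exactly when every cycle has completed a whole number of laps, i.e. after lcm(20) = 20 in-shuffles.

20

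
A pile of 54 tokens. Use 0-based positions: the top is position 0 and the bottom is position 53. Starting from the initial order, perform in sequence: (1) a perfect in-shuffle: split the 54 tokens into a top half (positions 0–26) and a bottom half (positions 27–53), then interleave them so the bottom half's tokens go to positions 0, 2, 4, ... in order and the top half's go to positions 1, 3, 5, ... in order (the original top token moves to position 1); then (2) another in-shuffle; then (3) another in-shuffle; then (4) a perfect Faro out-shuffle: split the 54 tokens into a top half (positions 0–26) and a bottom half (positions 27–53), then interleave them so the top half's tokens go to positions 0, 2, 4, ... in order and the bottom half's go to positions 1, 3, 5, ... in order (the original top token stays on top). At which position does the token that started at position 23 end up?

Track the token from position 23 forward through each operation:
  after op 1 (in-shuffle): 23 → 47
  after op 2 (in-shuffle): 47 → 40
  after op 3 (in-shuffle): 40 → 26
  after op 4 (out-shuffle): 26 → 52

52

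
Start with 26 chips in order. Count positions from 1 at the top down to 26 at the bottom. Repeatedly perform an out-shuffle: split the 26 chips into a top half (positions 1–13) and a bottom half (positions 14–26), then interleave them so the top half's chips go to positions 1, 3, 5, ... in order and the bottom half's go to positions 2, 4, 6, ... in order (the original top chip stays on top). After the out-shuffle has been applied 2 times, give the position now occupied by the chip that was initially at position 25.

Track the chip's position through each out-shuffle:
25 → 24 → 22

22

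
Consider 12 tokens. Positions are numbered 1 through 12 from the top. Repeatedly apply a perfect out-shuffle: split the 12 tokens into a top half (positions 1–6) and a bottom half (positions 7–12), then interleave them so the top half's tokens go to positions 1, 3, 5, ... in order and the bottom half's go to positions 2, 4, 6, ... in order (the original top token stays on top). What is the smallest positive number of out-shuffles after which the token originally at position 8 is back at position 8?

10

Follow position 8 under repeated out-shuffles:
8 → 4 → 7 → 2 → 3 → 5 → 9 → 6 → 11 → 10 → 8
It first returns after 10 out-shuffles.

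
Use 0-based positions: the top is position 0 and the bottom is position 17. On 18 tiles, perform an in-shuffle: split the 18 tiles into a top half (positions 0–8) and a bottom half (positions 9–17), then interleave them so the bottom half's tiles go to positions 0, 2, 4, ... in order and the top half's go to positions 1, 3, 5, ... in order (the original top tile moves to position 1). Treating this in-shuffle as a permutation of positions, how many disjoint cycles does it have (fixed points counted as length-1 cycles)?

1

Trace each unvisited position around until it returns:
(0 1 3 7 15 12 ... len 18)
1 cycle in total.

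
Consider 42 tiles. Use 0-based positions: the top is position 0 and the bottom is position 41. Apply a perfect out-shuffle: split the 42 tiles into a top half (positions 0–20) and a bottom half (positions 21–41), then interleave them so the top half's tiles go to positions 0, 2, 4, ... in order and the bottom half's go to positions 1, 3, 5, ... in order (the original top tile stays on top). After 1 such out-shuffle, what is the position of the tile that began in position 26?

Track the tile's position through each out-shuffle:
26 → 11

11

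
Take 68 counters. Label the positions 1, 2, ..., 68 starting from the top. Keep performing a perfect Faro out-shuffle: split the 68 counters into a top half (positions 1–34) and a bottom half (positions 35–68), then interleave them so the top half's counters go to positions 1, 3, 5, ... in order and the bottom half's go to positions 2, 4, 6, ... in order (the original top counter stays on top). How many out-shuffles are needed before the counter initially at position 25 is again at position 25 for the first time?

Follow position 25 under repeated out-shuffles:
25 → 49 → 30 → 59 → 50 → 32 → 63 → 58 → ... → 25 (length 66)
It first returns after 66 out-shuffles.

66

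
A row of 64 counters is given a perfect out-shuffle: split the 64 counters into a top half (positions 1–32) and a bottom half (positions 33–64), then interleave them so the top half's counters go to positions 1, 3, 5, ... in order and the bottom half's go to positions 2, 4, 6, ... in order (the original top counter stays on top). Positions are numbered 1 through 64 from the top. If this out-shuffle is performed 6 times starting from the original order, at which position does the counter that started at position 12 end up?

Track the counter's position through each out-shuffle:
12 → 23 → 45 → 26 → 51 → 38 → 12

12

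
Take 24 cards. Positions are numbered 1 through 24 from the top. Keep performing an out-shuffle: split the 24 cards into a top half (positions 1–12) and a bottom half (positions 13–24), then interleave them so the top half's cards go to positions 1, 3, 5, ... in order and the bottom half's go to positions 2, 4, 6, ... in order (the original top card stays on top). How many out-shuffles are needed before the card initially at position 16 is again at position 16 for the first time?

11

Follow position 16 under repeated out-shuffles:
16 → 8 → 15 → 6 → 11 → 21 → 18 → 12 → 23 → 22 → 20 → 16
It first returns after 11 out-shuffles.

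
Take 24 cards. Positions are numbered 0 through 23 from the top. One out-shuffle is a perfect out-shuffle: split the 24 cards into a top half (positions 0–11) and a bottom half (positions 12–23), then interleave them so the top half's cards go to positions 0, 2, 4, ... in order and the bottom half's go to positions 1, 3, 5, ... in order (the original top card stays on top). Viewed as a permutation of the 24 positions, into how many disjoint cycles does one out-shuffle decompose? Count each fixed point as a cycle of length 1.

4

Trace each unvisited position around until it returns:
(0) (1 2 4 8 16 9 ... len 11) (5 10 20 17 11 22 ... len 11) (23)
4 cycles in total.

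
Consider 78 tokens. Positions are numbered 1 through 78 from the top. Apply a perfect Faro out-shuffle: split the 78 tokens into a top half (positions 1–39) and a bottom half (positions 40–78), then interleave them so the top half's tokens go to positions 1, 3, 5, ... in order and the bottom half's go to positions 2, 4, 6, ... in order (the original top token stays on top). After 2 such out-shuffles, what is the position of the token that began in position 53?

Track the token's position through each out-shuffle:
53 → 28 → 55

55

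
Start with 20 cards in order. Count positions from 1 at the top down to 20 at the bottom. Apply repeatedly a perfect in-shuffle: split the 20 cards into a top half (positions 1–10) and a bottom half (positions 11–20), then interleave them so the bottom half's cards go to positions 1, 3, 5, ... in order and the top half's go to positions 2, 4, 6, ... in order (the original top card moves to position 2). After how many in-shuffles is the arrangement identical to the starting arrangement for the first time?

The in-shuffle permutes the 20 positions with cycle lengths [2, 3, 3, 6, 6].
Every card is home exactly when every cycle has completed a whole number of laps, i.e. after lcm(2, 3, 6) = 6 in-shuffles.

6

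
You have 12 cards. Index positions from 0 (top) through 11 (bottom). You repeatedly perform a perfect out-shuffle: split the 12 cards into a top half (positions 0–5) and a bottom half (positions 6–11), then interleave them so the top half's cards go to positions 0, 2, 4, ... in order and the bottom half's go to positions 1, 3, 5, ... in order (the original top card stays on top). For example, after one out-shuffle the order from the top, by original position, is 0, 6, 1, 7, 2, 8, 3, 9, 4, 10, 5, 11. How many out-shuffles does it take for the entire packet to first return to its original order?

The out-shuffle permutes the 12 positions with cycle lengths [1, 1, 10].
Every card is home exactly when every cycle has completed a whole number of laps, i.e. after lcm(1, 10) = 10 out-shuffles.

10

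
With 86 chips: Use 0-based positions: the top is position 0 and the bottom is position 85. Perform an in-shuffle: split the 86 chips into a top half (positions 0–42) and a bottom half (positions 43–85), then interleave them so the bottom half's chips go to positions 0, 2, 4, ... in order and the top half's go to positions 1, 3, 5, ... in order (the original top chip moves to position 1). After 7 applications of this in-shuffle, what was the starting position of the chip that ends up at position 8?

Work backwards from position 8, undoing one in-shuffle at a time:
8 ← 47 ← 23 ← 11 ← 5 ← 2 ← 44 ← 65
So the chip now at position 8 started at position 65.

65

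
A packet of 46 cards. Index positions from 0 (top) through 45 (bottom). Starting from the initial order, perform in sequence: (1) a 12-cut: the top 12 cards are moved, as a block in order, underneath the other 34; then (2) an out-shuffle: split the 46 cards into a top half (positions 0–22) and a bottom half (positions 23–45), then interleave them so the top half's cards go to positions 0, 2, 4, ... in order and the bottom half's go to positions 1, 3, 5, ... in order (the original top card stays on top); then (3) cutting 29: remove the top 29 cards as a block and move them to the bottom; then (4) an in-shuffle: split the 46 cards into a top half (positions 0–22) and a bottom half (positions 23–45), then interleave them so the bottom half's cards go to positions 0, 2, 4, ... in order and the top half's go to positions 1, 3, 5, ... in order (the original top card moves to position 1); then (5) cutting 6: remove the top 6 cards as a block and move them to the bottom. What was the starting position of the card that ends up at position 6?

Undo the operations in reverse order, starting from position 6:
  undo op 5 (cut 6): 6 ← 12
  undo op 4 (in-shuffle, from bottom half): 12 ← 29
  undo op 3 (cut 29): 29 ← 12
  undo op 2 (out-shuffle, from top half): 12 ← 6
  undo op 1 (cut 12): 6 ← 18
So the card at position 6 came from original position 18.

18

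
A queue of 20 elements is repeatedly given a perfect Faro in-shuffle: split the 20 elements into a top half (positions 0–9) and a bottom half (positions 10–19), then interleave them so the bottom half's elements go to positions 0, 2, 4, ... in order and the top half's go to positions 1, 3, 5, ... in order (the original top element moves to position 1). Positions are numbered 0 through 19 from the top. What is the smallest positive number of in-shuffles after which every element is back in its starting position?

6

The in-shuffle permutes the 20 positions with cycle lengths [2, 3, 3, 6, 6].
Every element is home exactly when every cycle has completed a whole number of laps, i.e. after lcm(2, 3, 6) = 6 in-shuffles.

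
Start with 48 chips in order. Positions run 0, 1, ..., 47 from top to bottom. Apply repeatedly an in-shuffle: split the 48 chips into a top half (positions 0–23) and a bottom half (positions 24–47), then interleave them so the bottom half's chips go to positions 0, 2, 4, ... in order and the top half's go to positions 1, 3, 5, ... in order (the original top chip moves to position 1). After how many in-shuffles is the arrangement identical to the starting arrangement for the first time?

21

The in-shuffle permutes the 48 positions with cycle lengths [3, 3, 21, 21].
Every chip is home exactly when every cycle has completed a whole number of laps, i.e. after lcm(3, 21) = 21 in-shuffles.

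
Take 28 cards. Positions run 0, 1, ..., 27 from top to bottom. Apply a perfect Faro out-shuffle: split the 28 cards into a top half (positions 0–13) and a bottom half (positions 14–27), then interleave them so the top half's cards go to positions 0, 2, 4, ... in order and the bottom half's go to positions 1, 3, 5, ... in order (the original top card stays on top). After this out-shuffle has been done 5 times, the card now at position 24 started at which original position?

21

Work backwards from position 24, undoing one out-shuffle at a time:
24 ← 12 ← 6 ← 3 ← 15 ← 21
So the card now at position 24 started at position 21.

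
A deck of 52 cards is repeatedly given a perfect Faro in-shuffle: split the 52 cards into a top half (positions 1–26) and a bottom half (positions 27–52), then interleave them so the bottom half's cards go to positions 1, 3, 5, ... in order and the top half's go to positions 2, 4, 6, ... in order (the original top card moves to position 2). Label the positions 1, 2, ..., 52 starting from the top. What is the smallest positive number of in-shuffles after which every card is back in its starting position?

52

The in-shuffle permutes the 52 positions with cycle lengths [52].
Every card is home exactly when every cycle has completed a whole number of laps, i.e. after lcm(52) = 52 in-shuffles.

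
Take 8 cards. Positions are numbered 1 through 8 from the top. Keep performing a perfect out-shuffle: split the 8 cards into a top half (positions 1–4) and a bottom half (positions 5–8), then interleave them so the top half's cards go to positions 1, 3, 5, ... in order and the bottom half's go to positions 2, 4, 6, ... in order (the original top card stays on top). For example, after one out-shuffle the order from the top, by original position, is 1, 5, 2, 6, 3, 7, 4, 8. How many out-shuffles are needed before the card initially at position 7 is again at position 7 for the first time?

Follow position 7 under repeated out-shuffles:
7 → 6 → 4 → 7
It first returns after 3 out-shuffles.

3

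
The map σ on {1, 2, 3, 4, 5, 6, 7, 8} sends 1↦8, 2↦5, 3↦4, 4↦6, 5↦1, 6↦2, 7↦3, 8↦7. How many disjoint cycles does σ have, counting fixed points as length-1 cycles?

1

Cycle decomposition: (1 8 7 3 4 6 2 5).
1 cycle.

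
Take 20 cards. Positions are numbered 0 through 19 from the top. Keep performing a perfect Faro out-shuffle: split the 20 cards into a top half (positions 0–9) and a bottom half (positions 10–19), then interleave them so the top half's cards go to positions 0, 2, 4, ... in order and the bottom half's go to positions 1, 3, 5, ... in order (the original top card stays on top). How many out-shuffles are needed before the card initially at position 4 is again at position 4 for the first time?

18

Follow position 4 under repeated out-shuffles:
4 → 8 → 16 → 13 → 7 → 14 → 9 → 18 → 17 → 15 → 11 → 3 → 6 → 12 → 5 → 10 → 1 → 2 → 4
It first returns after 18 out-shuffles.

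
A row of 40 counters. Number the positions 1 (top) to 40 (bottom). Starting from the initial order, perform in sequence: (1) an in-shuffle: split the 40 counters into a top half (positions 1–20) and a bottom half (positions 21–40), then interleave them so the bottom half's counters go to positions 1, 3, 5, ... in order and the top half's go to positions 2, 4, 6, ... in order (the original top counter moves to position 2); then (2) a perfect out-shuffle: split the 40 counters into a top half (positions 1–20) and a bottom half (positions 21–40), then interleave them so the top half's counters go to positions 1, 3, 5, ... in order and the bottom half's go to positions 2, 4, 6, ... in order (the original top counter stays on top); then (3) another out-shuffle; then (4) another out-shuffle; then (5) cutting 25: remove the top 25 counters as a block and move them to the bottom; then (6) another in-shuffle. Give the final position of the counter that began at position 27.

Track the counter from position 27 forward through each operation:
  after op 1 (in-shuffle): 27 → 13
  after op 2 (out-shuffle): 13 → 25
  after op 3 (out-shuffle): 25 → 10
  after op 4 (out-shuffle): 10 → 19
  after op 5 (cut 25): 19 → 34
  after op 6 (in-shuffle): 34 → 27

27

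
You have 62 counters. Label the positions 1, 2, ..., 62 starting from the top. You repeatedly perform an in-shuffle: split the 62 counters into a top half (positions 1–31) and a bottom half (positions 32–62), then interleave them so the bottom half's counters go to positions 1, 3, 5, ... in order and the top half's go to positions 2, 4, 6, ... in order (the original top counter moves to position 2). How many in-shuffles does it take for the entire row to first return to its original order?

6

The in-shuffle permutes the 62 positions with cycle lengths [2, 3, 3, 6, 6, 6, 6, 6, 6, 6, 6, 6].
Every counter is home exactly when every cycle has completed a whole number of laps, i.e. after lcm(2, 3, 6) = 6 in-shuffles.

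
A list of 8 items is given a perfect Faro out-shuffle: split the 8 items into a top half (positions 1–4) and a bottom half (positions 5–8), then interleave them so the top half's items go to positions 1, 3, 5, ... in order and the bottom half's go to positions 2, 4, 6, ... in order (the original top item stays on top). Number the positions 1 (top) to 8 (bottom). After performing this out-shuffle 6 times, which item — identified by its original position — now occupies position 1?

1

Work backwards from position 1, undoing one out-shuffle at a time:
1 ← 1 ← 1 ← 1 ← 1 ← 1 ← 1
So the item now at position 1 started at position 1.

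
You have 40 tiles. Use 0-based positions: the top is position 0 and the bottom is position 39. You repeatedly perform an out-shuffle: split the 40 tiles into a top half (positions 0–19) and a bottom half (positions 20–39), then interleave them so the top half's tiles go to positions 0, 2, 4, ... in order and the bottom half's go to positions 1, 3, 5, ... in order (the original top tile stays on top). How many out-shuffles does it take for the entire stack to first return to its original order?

The out-shuffle permutes the 40 positions with cycle lengths [1, 1, 2, 12, 12, 12].
Every tile is home exactly when every cycle has completed a whole number of laps, i.e. after lcm(1, 2, 12) = 12 out-shuffles.

12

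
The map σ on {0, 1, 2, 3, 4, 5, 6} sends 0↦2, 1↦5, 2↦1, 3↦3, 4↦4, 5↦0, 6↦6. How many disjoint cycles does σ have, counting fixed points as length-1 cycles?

Cycle decomposition: (0 2 1 5) (3) (4) (6).
4 cycles.

4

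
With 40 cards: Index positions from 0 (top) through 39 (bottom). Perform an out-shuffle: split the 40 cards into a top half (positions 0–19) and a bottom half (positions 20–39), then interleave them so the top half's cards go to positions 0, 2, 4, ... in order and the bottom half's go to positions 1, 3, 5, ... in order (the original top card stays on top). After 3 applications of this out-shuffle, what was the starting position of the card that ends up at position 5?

25

Work backwards from position 5, undoing one out-shuffle at a time:
5 ← 22 ← 11 ← 25
So the card now at position 5 started at position 25.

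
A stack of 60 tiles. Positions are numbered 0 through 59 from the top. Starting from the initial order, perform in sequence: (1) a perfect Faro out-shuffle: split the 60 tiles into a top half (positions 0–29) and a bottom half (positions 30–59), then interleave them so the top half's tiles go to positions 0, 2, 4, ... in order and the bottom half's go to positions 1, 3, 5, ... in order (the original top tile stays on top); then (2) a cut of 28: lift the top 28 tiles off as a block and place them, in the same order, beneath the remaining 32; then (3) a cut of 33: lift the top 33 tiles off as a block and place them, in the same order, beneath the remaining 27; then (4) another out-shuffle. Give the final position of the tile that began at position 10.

Track the tile from position 10 forward through each operation:
  after op 1 (out-shuffle): 10 → 20
  after op 2 (cut 28): 20 → 52
  after op 3 (cut 33): 52 → 19
  after op 4 (out-shuffle): 19 → 38

38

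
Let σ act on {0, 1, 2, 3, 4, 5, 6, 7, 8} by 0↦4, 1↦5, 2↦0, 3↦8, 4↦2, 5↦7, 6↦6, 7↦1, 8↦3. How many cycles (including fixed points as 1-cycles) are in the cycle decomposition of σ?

4

Cycle decomposition: (0 4 2) (1 5 7) (3 8) (6).
4 cycles.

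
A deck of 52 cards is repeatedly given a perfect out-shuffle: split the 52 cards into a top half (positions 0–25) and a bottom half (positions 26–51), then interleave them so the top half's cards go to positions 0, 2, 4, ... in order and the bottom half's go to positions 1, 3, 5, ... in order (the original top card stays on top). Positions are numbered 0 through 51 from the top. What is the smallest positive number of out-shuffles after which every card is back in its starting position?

8

The out-shuffle permutes the 52 positions with cycle lengths [1, 1, 2, 8, 8, 8, 8, 8, 8].
Every card is home exactly when every cycle has completed a whole number of laps, i.e. after lcm(1, 2, 8) = 8 out-shuffles.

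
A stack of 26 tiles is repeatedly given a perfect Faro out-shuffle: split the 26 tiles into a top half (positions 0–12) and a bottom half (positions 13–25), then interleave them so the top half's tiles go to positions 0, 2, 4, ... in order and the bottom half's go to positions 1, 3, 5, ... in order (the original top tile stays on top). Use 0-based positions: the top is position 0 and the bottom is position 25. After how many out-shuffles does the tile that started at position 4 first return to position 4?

20

Follow position 4 under repeated out-shuffles:
4 → 8 → 16 → 7 → 14 → 3 → 6 → 12 → 24 → 23 → 21 → 17 → 9 → 18 → 11 → 22 → 19 → 13 → 1 → 2 → 4
It first returns after 20 out-shuffles.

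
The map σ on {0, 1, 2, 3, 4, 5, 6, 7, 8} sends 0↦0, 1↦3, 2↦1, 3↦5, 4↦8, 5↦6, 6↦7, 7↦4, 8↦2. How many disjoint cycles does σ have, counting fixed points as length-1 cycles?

Cycle decomposition: (0) (1 3 5 6 7 4 8 2).
2 cycles.

2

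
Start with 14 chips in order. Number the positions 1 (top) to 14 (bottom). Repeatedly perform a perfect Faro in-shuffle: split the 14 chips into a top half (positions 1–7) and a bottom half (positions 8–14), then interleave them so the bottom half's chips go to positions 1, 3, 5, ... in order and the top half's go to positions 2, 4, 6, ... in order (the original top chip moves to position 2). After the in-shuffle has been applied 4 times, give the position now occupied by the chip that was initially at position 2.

Track the chip's position through each in-shuffle:
2 → 4 → 8 → 1 → 2

2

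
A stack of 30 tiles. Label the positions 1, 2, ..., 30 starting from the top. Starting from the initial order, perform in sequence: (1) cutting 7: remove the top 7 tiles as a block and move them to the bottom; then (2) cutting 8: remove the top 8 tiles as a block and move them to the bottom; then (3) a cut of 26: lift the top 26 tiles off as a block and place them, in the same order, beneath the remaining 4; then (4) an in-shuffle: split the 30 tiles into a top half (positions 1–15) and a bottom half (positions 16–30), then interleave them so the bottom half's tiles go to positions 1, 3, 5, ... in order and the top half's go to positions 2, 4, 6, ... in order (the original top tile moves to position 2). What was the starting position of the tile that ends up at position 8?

Undo the operations in reverse order, starting from position 8:
  undo op 4 (in-shuffle, from top half): 8 ← 4
  undo op 3 (cut 26): 4 ← 30
  undo op 2 (cut 8): 30 ← 8
  undo op 1 (cut 7): 8 ← 15
So the tile at position 8 came from original position 15.

15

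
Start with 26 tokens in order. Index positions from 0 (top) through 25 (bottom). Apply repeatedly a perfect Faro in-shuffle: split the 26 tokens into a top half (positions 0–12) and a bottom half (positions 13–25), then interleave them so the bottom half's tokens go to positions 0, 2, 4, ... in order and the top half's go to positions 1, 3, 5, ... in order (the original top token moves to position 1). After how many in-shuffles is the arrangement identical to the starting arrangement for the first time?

The in-shuffle permutes the 26 positions with cycle lengths [2, 6, 18].
Every token is home exactly when every cycle has completed a whole number of laps, i.e. after lcm(2, 6, 18) = 18 in-shuffles.

18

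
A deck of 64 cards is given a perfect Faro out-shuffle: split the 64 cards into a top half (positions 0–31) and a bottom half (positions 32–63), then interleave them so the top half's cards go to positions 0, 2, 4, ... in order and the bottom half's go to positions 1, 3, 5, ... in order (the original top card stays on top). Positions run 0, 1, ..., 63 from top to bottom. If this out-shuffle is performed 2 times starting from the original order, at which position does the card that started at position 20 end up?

17

Track the card's position through each out-shuffle:
20 → 40 → 17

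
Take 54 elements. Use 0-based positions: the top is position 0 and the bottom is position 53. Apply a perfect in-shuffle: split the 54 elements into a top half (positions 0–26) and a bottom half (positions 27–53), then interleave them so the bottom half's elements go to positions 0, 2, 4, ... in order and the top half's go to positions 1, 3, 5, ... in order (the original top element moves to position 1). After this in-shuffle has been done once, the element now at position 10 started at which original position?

32

Work backwards from position 10, undoing one in-shuffle at a time:
10 ← 32
So the element now at position 10 started at position 32.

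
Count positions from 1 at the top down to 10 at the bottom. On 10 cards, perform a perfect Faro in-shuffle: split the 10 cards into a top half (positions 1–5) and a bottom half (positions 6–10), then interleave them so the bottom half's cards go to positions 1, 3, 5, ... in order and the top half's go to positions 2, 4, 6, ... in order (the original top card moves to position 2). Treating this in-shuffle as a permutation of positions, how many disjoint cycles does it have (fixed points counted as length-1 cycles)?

Trace each unvisited position around until it returns:
(1 2 4 8 5 10 9 7 3 6)
1 cycle in total.

1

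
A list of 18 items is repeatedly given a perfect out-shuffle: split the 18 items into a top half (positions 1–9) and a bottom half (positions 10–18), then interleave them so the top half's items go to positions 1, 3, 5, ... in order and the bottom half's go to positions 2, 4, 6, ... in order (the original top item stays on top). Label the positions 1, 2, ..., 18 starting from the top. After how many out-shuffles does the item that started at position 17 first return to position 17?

Follow position 17 under repeated out-shuffles:
17 → 16 → 14 → 10 → 2 → 3 → 5 → 9 → 17
It first returns after 8 out-shuffles.

8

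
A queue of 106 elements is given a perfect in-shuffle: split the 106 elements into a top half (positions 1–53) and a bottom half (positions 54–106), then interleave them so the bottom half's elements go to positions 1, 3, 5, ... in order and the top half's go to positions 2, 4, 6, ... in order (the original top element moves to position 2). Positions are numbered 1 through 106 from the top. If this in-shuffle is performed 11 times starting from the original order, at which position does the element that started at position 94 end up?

Track the element's position through each in-shuffle:
94 → 81 → 55 → 3 → 6 → 12 → 24 → 48 → 96 → 85 → 63 → 19

19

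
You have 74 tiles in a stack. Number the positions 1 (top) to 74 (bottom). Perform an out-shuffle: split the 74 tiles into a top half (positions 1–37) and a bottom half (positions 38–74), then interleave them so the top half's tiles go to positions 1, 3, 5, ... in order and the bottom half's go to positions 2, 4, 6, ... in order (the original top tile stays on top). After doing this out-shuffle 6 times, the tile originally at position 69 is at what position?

46

Track the tile's position through each out-shuffle:
69 → 64 → 54 → 34 → 67 → 60 → 46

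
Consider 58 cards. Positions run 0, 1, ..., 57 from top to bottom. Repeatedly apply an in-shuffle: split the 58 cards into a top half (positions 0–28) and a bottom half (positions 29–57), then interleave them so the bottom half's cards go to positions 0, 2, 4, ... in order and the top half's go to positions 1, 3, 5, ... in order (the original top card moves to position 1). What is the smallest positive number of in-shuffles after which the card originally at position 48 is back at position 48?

58

Follow position 48 under repeated in-shuffles:
48 → 38 → 18 → 37 → 16 → 33 → 8 → 17 → ... → 48 (length 58)
It first returns after 58 in-shuffles.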